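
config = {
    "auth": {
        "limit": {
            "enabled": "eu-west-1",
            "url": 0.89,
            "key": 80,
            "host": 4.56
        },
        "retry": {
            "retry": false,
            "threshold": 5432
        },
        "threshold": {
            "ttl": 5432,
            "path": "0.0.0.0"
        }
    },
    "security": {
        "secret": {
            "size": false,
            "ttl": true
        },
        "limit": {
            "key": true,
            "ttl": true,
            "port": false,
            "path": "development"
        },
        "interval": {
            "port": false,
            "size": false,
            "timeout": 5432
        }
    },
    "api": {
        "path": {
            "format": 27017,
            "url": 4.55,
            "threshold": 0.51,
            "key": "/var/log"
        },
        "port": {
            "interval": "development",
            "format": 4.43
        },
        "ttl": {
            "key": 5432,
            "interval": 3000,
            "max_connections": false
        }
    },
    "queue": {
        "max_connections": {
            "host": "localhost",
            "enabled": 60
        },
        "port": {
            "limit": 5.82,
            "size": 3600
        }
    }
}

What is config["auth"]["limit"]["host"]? 4.56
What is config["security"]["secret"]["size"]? False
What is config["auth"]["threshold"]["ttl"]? 5432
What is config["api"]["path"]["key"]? "/var/log"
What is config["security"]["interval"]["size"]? False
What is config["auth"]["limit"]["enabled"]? "eu-west-1"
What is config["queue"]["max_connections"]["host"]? "localhost"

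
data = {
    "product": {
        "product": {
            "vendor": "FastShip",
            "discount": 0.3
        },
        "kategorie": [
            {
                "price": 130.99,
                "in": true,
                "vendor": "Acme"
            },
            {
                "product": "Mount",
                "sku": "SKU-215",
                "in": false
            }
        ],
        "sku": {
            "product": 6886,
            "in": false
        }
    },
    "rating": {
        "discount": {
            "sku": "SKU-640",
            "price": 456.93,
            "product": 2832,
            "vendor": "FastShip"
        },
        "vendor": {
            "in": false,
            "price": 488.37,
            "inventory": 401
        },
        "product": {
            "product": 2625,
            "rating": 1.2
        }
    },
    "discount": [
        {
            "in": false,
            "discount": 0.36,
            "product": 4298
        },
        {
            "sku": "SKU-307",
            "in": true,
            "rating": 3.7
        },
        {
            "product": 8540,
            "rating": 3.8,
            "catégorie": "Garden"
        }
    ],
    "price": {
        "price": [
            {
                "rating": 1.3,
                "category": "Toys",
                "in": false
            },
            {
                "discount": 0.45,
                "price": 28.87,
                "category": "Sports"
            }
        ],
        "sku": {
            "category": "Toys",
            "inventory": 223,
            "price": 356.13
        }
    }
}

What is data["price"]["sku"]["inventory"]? 223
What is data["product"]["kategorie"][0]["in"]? True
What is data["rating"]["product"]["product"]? 2625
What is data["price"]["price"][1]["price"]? 28.87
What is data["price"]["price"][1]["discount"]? 0.45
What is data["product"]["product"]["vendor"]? "FastShip"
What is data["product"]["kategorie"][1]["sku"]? "SKU-215"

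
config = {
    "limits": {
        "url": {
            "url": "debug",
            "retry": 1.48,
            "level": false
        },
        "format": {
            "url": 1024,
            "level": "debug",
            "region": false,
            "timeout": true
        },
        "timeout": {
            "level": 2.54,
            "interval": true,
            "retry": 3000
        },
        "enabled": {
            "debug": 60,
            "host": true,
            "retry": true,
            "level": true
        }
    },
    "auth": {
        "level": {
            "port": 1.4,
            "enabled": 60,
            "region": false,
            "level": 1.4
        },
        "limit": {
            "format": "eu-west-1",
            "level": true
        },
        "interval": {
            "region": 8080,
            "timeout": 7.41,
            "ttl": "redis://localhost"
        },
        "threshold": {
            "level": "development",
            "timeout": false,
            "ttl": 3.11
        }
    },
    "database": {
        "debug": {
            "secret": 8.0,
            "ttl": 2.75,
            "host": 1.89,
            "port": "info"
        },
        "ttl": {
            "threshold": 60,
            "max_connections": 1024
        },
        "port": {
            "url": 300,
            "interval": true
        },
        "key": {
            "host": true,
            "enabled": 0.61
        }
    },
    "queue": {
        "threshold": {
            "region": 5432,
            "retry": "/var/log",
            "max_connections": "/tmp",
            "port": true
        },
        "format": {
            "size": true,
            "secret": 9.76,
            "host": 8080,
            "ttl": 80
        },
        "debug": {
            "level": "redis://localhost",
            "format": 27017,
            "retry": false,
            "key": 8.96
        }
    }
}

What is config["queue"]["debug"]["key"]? 8.96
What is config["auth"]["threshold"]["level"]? "development"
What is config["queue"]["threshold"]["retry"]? "/var/log"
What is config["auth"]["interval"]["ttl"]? "redis://localhost"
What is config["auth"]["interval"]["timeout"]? 7.41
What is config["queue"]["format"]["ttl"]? 80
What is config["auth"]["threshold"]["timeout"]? False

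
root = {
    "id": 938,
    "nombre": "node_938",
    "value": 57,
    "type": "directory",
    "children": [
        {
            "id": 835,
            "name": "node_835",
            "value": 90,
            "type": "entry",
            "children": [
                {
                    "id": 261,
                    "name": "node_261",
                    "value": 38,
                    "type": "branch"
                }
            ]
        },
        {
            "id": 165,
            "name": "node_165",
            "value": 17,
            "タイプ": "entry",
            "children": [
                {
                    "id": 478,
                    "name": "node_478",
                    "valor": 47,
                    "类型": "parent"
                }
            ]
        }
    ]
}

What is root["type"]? "directory"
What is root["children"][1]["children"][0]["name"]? "node_478"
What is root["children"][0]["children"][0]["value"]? 38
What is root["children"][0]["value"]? 90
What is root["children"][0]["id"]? 835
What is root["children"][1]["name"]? "node_165"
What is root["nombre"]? "node_938"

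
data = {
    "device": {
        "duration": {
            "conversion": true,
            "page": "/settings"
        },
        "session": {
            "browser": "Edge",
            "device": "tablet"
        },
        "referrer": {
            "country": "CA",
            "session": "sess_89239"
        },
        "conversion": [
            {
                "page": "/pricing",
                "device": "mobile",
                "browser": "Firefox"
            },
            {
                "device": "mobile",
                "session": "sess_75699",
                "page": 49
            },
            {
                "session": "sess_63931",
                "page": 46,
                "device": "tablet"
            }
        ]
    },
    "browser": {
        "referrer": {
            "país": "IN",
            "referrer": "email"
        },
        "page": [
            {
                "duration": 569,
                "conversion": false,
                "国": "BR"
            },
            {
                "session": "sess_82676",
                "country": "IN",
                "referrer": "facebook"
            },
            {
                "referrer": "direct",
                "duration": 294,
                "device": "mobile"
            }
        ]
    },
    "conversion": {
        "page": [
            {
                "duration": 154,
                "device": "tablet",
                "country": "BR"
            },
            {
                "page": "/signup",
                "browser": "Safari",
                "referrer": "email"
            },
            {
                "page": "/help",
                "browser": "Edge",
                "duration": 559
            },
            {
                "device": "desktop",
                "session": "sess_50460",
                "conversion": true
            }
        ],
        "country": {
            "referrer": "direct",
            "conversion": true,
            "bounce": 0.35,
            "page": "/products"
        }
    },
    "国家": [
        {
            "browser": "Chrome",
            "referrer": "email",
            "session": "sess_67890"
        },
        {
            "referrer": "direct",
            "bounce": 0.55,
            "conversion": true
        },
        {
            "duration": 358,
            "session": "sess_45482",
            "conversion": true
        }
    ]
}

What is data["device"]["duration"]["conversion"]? True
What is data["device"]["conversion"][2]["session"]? "sess_63931"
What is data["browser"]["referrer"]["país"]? "IN"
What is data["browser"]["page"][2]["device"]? "mobile"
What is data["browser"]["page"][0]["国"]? "BR"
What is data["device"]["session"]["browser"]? "Edge"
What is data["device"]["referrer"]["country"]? "CA"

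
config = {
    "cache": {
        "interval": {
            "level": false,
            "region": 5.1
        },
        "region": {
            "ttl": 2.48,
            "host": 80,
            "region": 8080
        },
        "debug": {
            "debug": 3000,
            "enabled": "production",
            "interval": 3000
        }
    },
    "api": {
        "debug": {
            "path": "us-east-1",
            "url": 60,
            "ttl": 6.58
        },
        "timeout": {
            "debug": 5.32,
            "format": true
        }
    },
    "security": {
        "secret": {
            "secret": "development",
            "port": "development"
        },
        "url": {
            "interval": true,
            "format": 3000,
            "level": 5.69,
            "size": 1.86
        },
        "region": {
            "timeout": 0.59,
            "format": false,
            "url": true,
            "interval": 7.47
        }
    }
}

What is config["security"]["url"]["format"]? 3000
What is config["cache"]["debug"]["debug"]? 3000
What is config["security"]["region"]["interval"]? 7.47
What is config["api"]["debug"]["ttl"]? 6.58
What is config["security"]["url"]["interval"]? True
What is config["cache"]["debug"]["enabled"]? "production"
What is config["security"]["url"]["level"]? 5.69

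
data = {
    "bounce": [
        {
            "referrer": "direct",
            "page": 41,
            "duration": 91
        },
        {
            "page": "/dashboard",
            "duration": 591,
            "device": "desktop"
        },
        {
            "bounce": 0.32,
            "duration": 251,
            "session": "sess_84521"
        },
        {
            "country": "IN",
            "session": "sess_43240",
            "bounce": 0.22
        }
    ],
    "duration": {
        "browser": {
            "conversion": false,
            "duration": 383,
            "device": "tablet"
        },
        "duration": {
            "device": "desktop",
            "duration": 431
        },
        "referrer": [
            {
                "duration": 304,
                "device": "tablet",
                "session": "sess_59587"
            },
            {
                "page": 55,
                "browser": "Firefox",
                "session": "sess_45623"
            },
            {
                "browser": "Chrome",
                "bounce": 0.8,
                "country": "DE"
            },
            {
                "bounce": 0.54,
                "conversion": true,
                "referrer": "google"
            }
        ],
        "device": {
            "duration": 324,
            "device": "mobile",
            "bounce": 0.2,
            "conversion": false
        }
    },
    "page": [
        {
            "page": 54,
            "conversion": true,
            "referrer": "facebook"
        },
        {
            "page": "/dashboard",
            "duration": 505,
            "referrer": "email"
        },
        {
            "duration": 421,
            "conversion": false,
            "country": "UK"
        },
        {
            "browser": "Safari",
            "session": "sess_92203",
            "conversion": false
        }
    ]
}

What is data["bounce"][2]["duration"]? 251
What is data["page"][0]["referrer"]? "facebook"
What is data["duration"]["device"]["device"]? "mobile"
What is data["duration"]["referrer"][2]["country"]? "DE"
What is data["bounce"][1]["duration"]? 591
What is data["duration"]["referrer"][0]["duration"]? 304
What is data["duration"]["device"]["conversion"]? False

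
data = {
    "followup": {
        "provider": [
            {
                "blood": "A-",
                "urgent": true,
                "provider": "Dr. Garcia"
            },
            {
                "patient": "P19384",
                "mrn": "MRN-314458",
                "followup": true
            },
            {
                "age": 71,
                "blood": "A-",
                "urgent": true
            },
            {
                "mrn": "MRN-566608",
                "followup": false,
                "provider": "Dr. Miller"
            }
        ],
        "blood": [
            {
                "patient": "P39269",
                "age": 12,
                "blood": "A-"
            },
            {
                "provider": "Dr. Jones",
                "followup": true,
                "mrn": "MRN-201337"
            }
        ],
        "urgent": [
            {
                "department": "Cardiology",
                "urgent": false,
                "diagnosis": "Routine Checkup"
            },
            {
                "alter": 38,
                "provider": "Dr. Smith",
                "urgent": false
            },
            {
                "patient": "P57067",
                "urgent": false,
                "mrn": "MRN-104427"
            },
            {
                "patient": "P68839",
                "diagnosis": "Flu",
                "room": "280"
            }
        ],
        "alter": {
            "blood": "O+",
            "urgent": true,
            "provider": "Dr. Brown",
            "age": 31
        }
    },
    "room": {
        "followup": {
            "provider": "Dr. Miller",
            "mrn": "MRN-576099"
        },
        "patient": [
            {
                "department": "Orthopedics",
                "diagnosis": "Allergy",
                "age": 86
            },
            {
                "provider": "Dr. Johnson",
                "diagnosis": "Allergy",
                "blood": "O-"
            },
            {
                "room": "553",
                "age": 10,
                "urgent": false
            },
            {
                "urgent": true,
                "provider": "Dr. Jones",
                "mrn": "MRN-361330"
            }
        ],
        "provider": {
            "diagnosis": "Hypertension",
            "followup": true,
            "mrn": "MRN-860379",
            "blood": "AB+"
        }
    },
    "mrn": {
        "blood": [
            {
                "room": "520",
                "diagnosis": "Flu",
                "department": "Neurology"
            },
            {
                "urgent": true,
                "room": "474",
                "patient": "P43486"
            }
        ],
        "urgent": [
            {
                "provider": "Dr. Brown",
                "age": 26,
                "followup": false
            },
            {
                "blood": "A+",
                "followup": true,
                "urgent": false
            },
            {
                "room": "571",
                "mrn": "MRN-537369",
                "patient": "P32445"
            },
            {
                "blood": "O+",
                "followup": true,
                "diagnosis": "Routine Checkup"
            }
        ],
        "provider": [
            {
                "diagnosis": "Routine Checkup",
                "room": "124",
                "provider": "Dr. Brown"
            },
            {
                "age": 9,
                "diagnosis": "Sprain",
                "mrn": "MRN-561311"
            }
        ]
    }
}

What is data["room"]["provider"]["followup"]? True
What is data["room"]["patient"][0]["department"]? "Orthopedics"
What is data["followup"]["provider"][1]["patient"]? "P19384"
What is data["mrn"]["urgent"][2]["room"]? "571"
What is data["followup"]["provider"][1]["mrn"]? "MRN-314458"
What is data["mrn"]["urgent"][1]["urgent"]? False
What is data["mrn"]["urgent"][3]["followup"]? True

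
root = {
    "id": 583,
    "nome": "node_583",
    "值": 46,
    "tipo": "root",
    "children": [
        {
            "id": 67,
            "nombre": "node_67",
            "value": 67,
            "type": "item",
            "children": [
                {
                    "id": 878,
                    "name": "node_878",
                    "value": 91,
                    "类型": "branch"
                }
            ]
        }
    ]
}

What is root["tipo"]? "root"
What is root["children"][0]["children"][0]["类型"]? "branch"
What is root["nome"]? "node_583"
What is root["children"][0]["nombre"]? "node_67"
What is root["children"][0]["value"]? 67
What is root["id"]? 583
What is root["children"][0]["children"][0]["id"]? 878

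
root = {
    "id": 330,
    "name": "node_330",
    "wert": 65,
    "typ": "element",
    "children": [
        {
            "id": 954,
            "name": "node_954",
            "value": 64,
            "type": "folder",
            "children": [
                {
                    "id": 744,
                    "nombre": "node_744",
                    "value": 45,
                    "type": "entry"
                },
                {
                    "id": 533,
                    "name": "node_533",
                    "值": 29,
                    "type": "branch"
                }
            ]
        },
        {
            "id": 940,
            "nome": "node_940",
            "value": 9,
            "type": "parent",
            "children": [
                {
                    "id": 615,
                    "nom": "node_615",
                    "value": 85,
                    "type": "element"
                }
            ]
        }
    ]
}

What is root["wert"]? 65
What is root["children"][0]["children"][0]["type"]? "entry"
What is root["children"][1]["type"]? "parent"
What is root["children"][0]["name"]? "node_954"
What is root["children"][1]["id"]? 940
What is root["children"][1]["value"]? 9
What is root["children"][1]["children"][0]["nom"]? "node_615"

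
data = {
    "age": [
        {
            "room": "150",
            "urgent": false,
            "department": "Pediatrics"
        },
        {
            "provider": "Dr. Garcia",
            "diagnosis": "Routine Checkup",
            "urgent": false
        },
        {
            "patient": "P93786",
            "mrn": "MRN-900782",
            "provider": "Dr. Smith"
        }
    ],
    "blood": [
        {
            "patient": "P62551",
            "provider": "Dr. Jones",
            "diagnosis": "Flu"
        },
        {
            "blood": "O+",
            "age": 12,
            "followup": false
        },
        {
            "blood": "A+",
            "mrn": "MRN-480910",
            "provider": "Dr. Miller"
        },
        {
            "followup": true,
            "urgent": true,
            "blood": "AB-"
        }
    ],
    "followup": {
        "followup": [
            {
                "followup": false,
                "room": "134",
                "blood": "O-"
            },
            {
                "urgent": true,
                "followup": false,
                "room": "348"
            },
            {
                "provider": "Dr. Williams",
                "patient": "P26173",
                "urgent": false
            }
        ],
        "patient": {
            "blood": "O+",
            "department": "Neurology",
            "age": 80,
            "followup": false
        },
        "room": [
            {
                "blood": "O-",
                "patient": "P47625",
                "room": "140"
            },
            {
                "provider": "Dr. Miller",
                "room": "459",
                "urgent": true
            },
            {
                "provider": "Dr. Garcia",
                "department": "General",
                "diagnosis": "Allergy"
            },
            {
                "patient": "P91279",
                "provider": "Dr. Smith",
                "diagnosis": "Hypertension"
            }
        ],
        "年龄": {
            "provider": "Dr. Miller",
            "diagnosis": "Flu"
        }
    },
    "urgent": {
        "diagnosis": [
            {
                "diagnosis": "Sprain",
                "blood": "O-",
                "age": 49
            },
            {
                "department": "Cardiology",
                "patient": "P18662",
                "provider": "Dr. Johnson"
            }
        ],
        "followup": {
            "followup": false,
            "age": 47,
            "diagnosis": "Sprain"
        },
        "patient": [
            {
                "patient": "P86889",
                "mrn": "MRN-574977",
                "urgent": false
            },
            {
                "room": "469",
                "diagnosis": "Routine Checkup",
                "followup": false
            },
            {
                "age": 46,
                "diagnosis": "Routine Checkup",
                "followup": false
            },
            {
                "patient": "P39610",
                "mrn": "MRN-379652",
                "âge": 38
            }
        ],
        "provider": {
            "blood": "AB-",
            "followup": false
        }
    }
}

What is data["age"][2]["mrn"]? "MRN-900782"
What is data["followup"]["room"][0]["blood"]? "O-"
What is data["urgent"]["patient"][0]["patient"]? "P86889"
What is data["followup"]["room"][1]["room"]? "459"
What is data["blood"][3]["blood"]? "AB-"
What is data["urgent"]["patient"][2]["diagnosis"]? "Routine Checkup"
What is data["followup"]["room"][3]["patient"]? "P91279"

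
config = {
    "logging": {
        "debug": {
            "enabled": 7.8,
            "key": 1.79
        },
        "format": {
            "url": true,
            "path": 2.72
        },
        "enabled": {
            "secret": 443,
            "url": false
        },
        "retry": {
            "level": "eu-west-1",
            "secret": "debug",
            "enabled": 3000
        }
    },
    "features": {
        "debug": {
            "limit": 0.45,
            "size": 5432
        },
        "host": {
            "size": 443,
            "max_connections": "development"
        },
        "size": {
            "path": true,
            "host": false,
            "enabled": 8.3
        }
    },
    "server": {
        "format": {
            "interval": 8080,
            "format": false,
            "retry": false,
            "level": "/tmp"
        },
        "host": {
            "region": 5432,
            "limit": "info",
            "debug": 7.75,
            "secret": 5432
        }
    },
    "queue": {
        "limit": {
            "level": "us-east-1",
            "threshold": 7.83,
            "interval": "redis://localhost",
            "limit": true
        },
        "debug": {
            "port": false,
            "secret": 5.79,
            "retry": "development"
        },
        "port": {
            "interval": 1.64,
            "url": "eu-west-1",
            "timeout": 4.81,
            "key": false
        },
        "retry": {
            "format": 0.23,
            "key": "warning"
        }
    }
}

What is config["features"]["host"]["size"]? 443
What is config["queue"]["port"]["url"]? "eu-west-1"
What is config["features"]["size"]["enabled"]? 8.3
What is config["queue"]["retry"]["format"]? 0.23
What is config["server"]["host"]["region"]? 5432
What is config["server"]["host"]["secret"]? 5432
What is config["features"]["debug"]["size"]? 5432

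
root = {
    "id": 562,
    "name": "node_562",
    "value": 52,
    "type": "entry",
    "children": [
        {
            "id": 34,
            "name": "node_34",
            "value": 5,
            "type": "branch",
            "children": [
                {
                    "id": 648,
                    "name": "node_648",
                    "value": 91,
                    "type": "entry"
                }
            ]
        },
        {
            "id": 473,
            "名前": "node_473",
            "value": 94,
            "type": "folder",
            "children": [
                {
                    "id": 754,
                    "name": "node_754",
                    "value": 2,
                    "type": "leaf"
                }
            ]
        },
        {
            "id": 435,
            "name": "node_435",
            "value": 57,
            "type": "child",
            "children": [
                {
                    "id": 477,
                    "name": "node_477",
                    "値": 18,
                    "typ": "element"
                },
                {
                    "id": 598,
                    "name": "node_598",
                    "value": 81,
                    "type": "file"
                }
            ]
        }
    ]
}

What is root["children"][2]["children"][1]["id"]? 598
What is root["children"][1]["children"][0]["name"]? "node_754"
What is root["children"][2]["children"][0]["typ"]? "element"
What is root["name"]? "node_562"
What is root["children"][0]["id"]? 34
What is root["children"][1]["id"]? 473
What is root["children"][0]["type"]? "branch"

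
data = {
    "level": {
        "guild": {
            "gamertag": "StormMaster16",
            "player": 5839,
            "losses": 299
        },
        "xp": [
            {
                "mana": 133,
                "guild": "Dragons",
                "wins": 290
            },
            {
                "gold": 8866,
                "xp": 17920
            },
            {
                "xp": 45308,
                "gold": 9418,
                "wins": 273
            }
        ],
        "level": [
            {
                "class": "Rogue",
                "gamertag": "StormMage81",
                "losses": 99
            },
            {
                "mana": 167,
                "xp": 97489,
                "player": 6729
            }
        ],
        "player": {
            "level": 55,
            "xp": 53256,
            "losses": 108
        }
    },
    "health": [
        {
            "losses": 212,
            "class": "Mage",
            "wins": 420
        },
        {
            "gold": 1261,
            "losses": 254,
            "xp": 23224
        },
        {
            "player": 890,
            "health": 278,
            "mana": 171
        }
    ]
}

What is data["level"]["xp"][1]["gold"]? 8866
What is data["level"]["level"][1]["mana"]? 167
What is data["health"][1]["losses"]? 254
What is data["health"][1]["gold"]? 1261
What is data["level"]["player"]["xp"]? 53256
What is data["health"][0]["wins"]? 420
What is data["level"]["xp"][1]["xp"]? 17920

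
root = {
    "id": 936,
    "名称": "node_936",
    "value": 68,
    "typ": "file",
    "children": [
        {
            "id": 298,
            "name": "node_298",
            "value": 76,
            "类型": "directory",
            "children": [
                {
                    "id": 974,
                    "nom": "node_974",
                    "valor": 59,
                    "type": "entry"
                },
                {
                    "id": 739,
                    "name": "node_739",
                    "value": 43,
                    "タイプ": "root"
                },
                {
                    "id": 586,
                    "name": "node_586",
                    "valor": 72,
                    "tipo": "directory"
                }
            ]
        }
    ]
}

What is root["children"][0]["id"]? 298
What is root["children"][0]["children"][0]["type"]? "entry"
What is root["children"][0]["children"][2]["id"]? 586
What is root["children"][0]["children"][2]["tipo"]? "directory"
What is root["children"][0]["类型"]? "directory"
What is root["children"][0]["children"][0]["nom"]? "node_974"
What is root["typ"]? "file"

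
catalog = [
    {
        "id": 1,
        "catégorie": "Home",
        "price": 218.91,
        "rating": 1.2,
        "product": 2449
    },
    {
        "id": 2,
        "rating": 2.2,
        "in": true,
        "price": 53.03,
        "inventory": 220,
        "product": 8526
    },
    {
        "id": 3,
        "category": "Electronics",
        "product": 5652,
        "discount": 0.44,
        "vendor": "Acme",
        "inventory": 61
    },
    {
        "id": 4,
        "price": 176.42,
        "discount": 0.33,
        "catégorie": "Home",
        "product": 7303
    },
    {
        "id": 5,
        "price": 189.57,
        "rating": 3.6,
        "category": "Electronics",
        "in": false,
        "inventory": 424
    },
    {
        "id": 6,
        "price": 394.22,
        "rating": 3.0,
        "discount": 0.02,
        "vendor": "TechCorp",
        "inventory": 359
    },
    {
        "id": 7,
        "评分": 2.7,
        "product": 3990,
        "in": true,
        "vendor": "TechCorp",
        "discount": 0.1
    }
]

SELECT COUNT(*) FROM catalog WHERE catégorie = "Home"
2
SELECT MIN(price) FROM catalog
53.03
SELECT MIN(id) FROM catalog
1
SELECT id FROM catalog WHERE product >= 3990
[2, 3, 4, 7]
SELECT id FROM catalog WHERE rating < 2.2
[1]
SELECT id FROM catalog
[1, 2, 3, 4, 5, 6, 7]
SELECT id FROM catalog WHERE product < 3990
[1]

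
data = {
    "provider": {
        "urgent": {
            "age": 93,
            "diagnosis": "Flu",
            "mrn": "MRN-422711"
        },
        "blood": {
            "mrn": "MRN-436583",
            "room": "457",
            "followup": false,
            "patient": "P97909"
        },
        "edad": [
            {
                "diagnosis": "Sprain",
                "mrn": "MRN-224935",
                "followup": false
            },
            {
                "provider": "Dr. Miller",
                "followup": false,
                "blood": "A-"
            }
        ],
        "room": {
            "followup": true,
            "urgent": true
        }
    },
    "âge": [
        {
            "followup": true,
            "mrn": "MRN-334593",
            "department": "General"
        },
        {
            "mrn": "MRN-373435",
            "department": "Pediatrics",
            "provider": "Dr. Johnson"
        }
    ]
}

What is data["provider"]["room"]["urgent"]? True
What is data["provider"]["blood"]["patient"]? "P97909"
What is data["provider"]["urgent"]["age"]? 93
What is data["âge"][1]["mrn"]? "MRN-373435"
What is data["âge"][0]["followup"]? True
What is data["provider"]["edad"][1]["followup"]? False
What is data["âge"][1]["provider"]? "Dr. Johnson"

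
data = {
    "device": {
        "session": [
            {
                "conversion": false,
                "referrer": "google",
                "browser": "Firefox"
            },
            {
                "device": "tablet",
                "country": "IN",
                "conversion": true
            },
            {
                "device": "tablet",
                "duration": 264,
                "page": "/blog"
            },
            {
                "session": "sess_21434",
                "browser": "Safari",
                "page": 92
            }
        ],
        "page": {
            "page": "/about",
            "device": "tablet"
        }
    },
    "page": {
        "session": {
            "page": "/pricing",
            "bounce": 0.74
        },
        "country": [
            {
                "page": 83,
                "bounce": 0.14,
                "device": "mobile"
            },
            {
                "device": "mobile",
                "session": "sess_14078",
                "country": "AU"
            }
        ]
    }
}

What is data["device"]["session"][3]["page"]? 92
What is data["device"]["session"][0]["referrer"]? "google"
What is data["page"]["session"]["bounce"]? 0.74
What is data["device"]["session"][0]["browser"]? "Firefox"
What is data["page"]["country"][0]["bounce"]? 0.14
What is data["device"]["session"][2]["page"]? "/blog"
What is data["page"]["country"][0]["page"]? 83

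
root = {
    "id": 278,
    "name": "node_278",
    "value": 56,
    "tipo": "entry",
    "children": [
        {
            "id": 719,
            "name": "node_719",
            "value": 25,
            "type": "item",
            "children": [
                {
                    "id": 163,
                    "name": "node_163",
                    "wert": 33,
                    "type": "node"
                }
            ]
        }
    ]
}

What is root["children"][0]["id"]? 719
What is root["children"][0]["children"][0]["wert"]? 33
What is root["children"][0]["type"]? "item"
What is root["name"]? "node_278"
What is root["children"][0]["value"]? 25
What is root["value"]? 56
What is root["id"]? 278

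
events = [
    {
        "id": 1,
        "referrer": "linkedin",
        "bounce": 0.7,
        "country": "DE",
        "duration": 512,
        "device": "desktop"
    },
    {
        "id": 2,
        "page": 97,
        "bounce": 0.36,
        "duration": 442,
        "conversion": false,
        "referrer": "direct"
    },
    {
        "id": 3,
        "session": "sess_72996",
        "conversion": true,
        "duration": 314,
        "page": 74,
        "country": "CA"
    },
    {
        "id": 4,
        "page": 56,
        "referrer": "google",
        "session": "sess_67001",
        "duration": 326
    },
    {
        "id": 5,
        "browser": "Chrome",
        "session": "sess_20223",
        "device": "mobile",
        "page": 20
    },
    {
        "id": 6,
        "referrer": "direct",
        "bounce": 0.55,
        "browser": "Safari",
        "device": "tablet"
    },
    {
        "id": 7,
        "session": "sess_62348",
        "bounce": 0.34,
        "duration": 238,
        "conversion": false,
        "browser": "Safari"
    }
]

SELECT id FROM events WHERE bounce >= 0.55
[1, 6]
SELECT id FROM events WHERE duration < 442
[3, 4, 7]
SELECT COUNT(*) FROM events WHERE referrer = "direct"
2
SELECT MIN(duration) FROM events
238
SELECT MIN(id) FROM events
1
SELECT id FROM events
[1, 2, 3, 4, 5, 6, 7]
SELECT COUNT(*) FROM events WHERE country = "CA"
1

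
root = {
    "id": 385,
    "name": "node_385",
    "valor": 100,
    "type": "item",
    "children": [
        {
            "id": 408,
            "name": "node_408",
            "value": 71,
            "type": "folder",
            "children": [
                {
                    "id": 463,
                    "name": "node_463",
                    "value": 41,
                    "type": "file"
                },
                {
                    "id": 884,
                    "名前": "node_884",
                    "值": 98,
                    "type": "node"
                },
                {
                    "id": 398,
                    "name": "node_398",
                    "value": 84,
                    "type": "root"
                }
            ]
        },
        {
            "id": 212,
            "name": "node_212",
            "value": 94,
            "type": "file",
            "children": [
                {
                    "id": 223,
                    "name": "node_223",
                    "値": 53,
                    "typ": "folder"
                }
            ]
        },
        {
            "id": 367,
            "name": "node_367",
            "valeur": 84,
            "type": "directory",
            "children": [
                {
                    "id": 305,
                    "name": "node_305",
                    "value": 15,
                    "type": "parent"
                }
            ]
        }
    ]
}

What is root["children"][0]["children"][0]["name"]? "node_463"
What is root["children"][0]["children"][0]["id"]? 463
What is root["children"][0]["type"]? "folder"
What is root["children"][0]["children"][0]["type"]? "file"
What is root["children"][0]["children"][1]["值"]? 98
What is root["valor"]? 100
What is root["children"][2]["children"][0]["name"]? "node_305"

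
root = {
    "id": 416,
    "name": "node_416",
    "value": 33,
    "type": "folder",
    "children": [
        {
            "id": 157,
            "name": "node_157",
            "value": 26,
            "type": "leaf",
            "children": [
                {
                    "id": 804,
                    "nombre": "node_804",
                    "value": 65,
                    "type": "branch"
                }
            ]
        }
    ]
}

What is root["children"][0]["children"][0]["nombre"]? "node_804"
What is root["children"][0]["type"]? "leaf"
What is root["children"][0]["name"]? "node_157"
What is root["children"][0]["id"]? 157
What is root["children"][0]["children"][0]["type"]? "branch"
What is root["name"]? "node_416"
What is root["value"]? 33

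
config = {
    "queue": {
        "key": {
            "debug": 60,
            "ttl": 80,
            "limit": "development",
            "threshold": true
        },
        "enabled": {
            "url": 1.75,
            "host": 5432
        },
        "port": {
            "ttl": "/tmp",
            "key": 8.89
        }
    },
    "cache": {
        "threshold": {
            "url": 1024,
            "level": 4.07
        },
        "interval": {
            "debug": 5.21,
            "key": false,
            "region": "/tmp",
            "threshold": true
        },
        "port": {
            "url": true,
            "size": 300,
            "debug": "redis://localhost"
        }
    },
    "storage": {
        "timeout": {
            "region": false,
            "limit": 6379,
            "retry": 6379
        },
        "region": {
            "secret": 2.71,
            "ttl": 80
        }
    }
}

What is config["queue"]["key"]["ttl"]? 80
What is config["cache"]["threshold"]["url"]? 1024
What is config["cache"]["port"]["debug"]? "redis://localhost"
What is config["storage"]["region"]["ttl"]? 80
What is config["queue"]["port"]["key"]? 8.89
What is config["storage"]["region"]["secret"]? 2.71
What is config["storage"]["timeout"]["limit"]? 6379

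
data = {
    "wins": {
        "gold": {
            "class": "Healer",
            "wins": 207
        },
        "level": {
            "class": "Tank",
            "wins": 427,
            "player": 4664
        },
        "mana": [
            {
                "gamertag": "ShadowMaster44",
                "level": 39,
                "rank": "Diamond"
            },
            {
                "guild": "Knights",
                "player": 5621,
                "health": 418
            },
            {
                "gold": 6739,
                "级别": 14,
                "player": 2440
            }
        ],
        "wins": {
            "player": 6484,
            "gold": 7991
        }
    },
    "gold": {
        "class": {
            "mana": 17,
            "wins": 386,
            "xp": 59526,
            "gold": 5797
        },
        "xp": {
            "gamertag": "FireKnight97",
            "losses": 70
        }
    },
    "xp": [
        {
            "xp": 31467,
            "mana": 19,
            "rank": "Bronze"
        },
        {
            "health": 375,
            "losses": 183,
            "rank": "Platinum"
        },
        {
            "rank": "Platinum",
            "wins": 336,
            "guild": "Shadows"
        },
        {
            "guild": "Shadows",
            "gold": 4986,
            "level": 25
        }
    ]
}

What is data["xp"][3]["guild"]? "Shadows"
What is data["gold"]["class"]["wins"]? 386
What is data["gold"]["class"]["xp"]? 59526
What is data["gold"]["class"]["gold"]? 5797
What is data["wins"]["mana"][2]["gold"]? 6739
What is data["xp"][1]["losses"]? 183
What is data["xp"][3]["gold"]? 4986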